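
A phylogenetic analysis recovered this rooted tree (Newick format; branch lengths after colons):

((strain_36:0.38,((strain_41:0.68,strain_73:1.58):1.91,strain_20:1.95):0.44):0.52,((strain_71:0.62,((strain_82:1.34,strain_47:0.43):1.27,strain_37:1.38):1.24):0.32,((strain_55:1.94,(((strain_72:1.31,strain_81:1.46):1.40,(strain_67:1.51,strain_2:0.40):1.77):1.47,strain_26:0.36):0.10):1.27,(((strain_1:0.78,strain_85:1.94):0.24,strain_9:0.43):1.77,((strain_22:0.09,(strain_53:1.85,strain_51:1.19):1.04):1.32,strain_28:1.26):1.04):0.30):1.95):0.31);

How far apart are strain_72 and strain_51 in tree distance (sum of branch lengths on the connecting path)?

10.44

The path runs strain_72 → … → MRCA → … → strain_51; the MRCA is the node subtending ((strain_55,(((strain_72,strain_81),(strain_67,strain_2)),strain_26)),(((strain_1,strain_85),strain_9),((strain_22,(strain_53,strain_51)),strain_28))).
Branch lengths along that path: 1.31 + 1.40 + 1.47 + 0.10 + 1.27 + 0.30 + 1.04 + 1.32 + 1.04 + 1.19 = 10.44.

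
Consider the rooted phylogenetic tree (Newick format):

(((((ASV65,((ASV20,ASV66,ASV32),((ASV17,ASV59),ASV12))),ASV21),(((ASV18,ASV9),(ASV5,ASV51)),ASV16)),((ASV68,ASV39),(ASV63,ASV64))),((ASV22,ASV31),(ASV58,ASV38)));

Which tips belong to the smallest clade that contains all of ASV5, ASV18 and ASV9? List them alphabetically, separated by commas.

ASV18, ASV5, ASV51, ASV9

Tracing ASV5: it sits inside (ASV5,ASV51).
Tracing ASV18: it sits inside (ASV18,ASV9).
Tracing ASV9: it sits inside (ASV18,ASV9).
The smallest clade enclosing all 3 is ((ASV18,ASV9),(ASV5,ASV51)); the answer is its 4 terminal taxa in alphabetical order.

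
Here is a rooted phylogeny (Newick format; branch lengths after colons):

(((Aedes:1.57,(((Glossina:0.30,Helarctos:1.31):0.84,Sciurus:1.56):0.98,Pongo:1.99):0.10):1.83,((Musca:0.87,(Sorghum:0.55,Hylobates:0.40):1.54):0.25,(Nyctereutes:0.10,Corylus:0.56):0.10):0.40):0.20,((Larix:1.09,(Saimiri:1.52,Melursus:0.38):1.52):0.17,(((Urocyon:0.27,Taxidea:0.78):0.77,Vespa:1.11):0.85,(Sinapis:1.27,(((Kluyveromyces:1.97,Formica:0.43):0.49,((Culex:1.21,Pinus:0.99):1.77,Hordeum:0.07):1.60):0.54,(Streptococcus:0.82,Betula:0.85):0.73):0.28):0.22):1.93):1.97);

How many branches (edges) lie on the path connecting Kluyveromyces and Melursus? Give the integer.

9

The MRCA of Kluyveromyces and Melursus is the node subtending ((Larix,(Saimiri,Melursus)),(((Urocyon,Taxidea),Vespa),(Sinapis,(((Kluyveromyces,Formica),((Culex,Pinus),Hordeum)),(Streptococcus,Betula))))).
From Kluyveromyces up to that node: 6 branches. From Melursus up to the same node: 3 branches. Total: 6 + 3 = 9.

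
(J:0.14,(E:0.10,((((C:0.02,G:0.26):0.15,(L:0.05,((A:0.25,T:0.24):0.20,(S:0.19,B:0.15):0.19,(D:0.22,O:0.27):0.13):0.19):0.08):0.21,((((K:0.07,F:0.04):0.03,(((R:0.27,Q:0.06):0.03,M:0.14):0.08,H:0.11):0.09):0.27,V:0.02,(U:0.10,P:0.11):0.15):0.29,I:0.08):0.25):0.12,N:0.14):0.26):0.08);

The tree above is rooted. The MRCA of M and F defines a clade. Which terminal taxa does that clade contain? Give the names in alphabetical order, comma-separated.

F, H, K, M, Q, R

Tracing M: it sits inside ((R,Q),M).
Tracing F: it sits inside (K,F).
The smallest clade enclosing both is ((K,F),(((R,Q),M),H)); the answer is its 6 terminal taxa in alphabetical order.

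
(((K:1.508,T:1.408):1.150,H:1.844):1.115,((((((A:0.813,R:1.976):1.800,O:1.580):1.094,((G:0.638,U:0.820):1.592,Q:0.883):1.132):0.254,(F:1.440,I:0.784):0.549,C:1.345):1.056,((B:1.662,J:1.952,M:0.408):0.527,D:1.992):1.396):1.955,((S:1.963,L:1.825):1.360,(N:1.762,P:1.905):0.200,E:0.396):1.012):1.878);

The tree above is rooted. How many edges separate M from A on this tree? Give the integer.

The MRCA of M and A is the node subtending (((((A,R),O),((G,U),Q)),(F,I),C),((B,J,M),D)).
From M up to that node: 3 branches. From A up to the same node: 5 branches. Total: 3 + 5 = 8.

8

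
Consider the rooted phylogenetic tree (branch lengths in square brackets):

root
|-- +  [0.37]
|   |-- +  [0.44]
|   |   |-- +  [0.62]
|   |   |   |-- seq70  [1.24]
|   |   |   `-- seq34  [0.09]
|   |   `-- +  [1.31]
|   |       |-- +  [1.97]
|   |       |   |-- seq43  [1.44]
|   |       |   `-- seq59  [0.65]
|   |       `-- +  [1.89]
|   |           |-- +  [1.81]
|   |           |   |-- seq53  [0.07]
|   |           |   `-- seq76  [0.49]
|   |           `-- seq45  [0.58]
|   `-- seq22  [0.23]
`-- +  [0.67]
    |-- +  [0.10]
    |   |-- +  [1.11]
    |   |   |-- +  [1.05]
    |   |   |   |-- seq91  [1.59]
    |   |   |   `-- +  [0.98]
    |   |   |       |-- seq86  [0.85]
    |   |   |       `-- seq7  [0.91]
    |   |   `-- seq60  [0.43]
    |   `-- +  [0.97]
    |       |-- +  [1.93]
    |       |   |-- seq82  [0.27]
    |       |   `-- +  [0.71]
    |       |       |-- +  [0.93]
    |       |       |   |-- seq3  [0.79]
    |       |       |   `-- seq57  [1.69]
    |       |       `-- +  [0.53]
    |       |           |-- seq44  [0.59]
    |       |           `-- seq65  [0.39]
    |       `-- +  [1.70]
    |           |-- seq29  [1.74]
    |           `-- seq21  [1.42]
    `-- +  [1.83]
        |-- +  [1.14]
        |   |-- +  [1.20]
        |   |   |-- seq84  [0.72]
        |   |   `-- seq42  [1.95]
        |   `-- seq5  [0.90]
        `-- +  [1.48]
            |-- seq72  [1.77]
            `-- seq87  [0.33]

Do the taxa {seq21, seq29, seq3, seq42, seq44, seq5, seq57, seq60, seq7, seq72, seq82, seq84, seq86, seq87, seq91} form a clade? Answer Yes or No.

No

The MRCA of the listed taxa subtends ((((seq91,(seq86,seq7)),seq60),((seq82,((seq3,seq57),(seq44,seq65))),(seq29,seq21))),(((seq84,seq42),seq5),(seq72,seq87))).
That clade also contains seq65, which is not in the proposed group, so the group is not monophyletic.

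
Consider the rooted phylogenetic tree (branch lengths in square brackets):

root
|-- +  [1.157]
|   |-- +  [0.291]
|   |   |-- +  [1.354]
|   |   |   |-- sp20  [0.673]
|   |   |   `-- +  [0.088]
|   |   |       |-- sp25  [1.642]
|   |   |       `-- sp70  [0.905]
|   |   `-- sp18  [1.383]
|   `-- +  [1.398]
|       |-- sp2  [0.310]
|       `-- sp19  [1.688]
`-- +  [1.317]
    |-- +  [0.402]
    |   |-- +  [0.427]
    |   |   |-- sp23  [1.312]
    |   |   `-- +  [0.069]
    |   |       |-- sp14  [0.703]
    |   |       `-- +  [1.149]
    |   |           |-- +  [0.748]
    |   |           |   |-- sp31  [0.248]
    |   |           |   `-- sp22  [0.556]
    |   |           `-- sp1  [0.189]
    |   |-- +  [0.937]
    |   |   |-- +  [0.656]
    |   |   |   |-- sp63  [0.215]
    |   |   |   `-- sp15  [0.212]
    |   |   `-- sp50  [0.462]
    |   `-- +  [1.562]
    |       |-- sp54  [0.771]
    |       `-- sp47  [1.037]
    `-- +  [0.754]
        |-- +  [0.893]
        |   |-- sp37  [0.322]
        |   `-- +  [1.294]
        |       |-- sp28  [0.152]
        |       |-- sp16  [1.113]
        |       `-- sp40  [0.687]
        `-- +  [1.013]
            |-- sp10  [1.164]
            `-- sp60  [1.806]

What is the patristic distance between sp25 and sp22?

The path runs sp25 → … → MRCA → … → sp22; the MRCA is the root of the tree.
Branch lengths along that path: 1.642 + 0.088 + 1.354 + 0.291 + 1.157 + 1.317 + 0.402 + 0.427 + 0.069 + 1.149 + 0.748 + 0.556 = 9.200.

9.200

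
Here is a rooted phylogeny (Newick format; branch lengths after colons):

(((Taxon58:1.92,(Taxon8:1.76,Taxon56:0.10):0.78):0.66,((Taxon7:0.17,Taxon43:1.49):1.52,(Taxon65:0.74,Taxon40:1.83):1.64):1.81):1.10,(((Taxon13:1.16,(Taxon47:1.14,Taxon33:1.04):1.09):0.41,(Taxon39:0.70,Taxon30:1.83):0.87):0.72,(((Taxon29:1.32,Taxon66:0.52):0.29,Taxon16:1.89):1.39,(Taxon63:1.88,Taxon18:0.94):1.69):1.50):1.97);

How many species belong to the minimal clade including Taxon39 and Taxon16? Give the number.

The MRCA of Taxon39 and Taxon16 is the node subtending (((Taxon13,(Taxon47,Taxon33)),(Taxon39,Taxon30)),(((Taxon29,Taxon66),Taxon16),(Taxon63,Taxon18))).
That clade contains 10 terminal taxa: Taxon13, Taxon16, Taxon18, Taxon29, Taxon30, Taxon33, Taxon39, Taxon47, Taxon63, Taxon66.

10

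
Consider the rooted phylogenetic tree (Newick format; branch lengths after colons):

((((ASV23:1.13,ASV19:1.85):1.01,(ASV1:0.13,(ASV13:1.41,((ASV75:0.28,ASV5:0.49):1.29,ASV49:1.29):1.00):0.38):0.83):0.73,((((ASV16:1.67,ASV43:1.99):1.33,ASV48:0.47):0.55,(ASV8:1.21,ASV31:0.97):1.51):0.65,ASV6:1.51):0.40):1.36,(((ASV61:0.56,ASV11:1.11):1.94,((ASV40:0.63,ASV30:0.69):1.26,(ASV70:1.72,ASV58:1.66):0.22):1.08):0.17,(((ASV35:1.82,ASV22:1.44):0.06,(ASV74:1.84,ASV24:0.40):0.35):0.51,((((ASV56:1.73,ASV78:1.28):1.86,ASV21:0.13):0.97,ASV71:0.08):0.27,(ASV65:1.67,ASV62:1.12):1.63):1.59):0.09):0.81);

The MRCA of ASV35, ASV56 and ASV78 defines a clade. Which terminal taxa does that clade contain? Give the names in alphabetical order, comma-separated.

ASV21, ASV22, ASV24, ASV35, ASV56, ASV62, ASV65, ASV71, ASV74, ASV78

Tracing ASV35: it sits inside (ASV35,ASV22).
Tracing ASV56: it sits inside (ASV56,ASV78).
Tracing ASV78: it sits inside (ASV56,ASV78).
The smallest clade enclosing all 3 is (((ASV35,ASV22),(ASV74,ASV24)),((((ASV56,ASV78),ASV21),ASV71),(ASV65,ASV62))); the answer is its 10 terminal taxa in alphabetical order.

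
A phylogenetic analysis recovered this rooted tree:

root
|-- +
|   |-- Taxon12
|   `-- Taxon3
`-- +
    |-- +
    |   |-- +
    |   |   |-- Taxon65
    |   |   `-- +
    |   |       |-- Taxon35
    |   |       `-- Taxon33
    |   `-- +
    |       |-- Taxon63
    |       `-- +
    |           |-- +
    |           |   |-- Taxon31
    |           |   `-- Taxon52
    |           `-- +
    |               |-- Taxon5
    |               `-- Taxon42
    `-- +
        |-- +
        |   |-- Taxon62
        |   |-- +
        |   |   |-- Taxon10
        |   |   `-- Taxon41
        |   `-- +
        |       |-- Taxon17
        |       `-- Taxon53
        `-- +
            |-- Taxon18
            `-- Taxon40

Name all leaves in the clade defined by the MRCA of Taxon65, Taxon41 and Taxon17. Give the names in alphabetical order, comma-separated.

Taxon10, Taxon17, Taxon18, Taxon31, Taxon33, Taxon35, Taxon40, Taxon41, Taxon42, Taxon5, Taxon52, Taxon53, Taxon62, Taxon63, Taxon65

Tracing Taxon65: it sits inside (Taxon65,(Taxon35,Taxon33)).
Tracing Taxon41: it sits inside (Taxon10,Taxon41).
Tracing Taxon17: it sits inside (Taxon17,Taxon53).
The smallest clade enclosing all 3 is (((Taxon65,(Taxon35,Taxon33)),(Taxon63,((Taxon31,Taxon52),(Taxon5,Taxon42)))),((Taxon62,(Taxon10,Taxon41),(Taxon17,Taxon53)),(Taxon18,Taxon40))); the answer is its 15 terminal taxa in alphabetical order.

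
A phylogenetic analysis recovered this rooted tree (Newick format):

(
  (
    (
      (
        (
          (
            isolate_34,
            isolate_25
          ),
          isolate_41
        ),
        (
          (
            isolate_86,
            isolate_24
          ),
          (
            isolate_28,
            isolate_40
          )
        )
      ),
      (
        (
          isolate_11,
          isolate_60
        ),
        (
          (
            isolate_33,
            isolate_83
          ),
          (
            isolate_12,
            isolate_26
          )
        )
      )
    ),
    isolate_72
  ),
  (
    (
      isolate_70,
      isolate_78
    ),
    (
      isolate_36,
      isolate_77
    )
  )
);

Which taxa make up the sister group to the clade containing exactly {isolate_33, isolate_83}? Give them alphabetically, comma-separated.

The clade containing exactly {isolate_33, isolate_83} attaches to the tree at the node subtending ((isolate_33,isolate_83),(isolate_12,isolate_26)).
The other lineage descending from that same node — the sister group — is (isolate_12,isolate_26); its 2 tips in alphabetical order are the answer.

isolate_12, isolate_26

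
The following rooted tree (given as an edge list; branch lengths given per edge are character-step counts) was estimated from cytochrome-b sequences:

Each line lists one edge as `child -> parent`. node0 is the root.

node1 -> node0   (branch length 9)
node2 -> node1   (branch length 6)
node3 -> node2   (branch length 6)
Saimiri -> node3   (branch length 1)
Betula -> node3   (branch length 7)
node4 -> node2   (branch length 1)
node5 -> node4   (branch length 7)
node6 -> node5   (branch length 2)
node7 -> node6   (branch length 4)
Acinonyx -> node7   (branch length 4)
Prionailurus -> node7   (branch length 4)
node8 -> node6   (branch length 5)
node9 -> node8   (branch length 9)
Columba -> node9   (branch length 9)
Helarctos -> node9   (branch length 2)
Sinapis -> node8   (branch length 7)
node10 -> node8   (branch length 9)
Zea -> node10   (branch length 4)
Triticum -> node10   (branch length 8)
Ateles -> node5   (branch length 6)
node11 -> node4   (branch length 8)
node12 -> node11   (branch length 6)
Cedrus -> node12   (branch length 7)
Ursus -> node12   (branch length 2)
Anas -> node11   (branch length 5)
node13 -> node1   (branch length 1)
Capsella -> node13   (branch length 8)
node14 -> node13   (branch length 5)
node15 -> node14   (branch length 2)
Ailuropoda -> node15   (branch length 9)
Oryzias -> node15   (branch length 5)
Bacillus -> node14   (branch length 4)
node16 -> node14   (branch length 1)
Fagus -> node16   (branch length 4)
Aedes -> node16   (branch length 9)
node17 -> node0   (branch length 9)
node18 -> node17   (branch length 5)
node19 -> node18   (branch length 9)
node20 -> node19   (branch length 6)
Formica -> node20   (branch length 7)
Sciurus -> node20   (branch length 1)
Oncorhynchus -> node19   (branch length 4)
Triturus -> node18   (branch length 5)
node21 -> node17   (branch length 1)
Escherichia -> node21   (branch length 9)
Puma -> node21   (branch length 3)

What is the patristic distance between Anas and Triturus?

The path runs Anas → … → MRCA → … → Triturus; the MRCA is the root of the tree.
Branch lengths along that path: 5 + 8 + 1 + 6 + 9 + 9 + 5 + 5 = 48.

48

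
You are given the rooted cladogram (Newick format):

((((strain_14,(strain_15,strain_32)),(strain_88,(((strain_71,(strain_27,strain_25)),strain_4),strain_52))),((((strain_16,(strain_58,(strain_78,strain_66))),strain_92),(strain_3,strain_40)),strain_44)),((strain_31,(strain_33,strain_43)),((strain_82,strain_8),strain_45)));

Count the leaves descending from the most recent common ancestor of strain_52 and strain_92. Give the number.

17

The MRCA of strain_52 and strain_92 is the node subtending (((strain_14,(strain_15,strain_32)),(strain_88,(((strain_71,(strain_27,strain_25)),strain_4),strain_52))),((((strain_16,(strain_58,(strain_78,strain_66))),strain_92),(strain_3,strain_40)),strain_44)).
That clade contains 17 terminal taxa: strain_14, strain_15, strain_16, strain_25, strain_27, strain_3, strain_32, strain_4, strain_40, strain_44, strain_52, strain_58, strain_66, strain_71, strain_78, strain_88, strain_92.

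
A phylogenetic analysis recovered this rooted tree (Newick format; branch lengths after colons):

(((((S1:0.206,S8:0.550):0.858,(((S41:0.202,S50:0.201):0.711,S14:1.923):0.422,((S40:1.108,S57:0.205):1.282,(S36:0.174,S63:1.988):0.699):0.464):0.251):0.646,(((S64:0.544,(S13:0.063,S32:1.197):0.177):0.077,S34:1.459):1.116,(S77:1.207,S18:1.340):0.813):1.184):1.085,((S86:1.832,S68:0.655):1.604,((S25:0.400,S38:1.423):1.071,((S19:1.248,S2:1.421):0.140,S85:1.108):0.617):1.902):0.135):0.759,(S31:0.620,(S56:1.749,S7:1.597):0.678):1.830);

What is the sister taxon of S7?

S7 attaches to the tree at the node subtending (S56,S7).
The other lineage descending from that same node — the sister group — is the single tip S56.

S56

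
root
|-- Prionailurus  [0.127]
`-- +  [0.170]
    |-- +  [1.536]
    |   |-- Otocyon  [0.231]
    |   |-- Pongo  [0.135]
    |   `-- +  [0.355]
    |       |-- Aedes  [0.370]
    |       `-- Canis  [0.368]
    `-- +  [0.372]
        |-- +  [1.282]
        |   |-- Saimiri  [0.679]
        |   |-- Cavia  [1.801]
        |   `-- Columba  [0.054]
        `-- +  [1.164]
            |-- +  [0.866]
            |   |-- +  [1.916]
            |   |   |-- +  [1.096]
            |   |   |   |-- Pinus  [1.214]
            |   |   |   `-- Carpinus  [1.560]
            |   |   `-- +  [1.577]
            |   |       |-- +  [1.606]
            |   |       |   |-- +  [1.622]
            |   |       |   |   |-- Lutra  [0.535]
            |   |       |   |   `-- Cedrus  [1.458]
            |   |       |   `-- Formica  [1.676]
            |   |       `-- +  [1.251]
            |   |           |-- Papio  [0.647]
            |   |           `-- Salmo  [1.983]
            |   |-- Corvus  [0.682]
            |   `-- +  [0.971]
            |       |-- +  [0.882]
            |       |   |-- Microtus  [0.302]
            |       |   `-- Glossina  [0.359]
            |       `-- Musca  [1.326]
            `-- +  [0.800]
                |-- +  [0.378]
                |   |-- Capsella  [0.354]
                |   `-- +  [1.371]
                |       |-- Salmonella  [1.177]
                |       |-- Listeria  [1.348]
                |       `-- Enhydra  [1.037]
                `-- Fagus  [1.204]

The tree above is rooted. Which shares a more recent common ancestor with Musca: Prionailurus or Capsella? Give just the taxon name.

Capsella

The MRCA of Musca and Capsella subtends ((((Pinus,Carpinus),(((Lutra,Cedrus),Formica),(Papio,Salmo))),Corvus,((Microtus,Glossina),Musca)),((Capsella,(Salmonella,Listeria,Enhydra)),Fagus)) (16 taxa).
The MRCA of Musca and Prionailurus is the root, subtending the entire tree (24 taxa).
The first is nested inside the second, so Musca shares a more recent common ancestor with Capsella.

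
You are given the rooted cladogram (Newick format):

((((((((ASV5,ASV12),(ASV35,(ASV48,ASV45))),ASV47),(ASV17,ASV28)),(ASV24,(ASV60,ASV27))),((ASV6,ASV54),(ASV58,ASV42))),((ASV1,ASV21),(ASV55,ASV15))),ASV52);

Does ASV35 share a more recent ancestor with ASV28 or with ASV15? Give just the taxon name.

ASV28

The MRCA of ASV35 and ASV28 subtends ((((ASV5,ASV12),(ASV35,(ASV48,ASV45))),ASV47),(ASV17,ASV28)) (8 taxa).
The MRCA of ASV35 and ASV15 subtends (((((((ASV5,ASV12),(ASV35,(ASV48,ASV45))),ASV47),(ASV17,ASV28)),(ASV24,(ASV60,ASV27))),((ASV6,ASV54),(ASV58,ASV42))),((ASV1,ASV21),(ASV55,ASV15))) (19 taxa).
The first is nested inside the second, so ASV35 shares a more recent common ancestor with ASV28.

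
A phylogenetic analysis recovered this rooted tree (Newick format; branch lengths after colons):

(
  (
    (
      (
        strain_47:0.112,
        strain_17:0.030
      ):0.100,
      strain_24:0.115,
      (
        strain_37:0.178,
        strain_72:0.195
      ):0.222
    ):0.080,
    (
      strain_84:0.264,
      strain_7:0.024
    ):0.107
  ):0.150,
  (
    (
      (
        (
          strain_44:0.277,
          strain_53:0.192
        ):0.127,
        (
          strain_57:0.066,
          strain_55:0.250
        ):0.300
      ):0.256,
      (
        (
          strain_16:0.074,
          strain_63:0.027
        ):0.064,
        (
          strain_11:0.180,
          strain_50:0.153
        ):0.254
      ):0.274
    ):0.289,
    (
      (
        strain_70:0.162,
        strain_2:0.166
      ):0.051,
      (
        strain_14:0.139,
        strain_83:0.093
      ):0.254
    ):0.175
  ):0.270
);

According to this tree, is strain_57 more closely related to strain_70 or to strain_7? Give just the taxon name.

The MRCA of strain_57 and strain_70 subtends ((((strain_44,strain_53),(strain_57,strain_55)),((strain_16,strain_63),(strain_11,strain_50))),((strain_70,strain_2),(strain_14,strain_83))) (12 taxa).
The MRCA of strain_57 and strain_7 is the root, subtending the entire tree (19 taxa).
The first is nested inside the second, so strain_57 shares a more recent common ancestor with strain_70.

strain_70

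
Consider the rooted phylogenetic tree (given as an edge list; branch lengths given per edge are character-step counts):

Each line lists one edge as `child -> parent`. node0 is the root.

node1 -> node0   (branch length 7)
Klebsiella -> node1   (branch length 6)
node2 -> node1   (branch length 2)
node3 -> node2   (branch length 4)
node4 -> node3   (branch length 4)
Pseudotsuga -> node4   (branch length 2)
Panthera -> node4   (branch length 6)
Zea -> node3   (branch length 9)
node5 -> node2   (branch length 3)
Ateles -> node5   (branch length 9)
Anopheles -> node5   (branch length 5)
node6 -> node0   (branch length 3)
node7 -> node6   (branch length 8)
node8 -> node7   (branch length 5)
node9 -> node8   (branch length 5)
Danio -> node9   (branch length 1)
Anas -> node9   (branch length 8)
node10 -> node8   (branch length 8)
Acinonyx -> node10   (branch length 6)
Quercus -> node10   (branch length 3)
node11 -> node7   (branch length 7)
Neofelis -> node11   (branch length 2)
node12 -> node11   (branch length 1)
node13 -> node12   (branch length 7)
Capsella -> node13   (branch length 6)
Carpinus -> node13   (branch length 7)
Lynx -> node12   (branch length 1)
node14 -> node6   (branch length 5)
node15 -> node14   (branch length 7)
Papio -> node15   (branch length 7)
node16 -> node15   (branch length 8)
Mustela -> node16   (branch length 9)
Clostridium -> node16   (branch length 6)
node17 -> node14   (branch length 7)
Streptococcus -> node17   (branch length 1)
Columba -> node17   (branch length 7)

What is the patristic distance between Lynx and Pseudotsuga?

The path runs Lynx → … → MRCA → … → Pseudotsuga; the MRCA is the root of the tree.
Branch lengths along that path: 1 + 1 + 7 + 8 + 3 + 7 + 2 + 4 + 4 + 2 = 39.

39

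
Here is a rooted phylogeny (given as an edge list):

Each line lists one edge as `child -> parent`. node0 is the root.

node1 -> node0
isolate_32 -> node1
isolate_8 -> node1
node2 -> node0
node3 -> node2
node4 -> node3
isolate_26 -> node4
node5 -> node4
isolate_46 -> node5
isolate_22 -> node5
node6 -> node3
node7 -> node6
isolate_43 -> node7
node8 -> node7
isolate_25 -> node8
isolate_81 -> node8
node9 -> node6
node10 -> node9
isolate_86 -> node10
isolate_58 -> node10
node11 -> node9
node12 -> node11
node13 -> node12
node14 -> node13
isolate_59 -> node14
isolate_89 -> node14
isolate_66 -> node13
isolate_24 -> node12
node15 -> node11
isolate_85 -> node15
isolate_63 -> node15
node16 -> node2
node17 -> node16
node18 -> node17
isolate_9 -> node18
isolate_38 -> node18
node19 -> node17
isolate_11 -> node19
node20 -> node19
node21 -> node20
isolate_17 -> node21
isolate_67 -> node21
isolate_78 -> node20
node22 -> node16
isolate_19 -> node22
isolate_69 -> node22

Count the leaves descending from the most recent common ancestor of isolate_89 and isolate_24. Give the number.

The MRCA of isolate_89 and isolate_24 is the node subtending (((isolate_59,isolate_89),isolate_66),isolate_24).
That clade contains 4 terminal taxa: isolate_24, isolate_59, isolate_66, isolate_89.

4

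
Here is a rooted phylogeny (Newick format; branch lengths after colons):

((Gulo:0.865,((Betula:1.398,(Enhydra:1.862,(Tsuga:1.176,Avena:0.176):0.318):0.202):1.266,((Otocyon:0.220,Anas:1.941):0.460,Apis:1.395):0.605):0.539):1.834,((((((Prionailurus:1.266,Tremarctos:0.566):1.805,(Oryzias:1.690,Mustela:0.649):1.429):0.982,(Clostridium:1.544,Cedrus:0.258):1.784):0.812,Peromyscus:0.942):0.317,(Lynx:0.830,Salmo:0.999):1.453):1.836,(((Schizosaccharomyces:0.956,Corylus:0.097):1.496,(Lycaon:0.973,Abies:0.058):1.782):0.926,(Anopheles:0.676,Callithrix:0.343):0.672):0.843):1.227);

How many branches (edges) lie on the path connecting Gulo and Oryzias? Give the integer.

9

The MRCA of Gulo and Oryzias is the root of the tree.
From Gulo up to that node: 2 branches. From Oryzias up to the same node: 7 branches. Total: 2 + 7 = 9.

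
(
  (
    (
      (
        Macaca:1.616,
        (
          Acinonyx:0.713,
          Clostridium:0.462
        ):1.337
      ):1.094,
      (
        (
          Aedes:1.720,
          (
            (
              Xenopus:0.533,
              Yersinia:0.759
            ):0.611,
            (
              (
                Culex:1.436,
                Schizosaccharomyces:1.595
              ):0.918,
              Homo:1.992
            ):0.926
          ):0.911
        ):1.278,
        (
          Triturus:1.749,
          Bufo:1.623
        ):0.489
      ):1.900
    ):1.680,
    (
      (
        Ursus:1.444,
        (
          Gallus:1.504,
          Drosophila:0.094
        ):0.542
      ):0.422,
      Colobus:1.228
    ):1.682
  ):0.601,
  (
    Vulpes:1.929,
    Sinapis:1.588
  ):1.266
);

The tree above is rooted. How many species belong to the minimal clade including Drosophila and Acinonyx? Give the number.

The MRCA of Drosophila and Acinonyx is the node subtending (((Macaca,(Acinonyx,Clostridium)),((Aedes,((Xenopus,Yersinia),((Culex,Schizosaccharomyces),Homo))),(Triturus,Bufo))),((Ursus,(Gallus,Drosophila)),Colobus)).
That clade contains 15 terminal taxa: Acinonyx, Aedes, Bufo, Clostridium, Colobus, Culex, Drosophila, Gallus, Homo, Macaca, Schizosaccharomyces, Triturus, Ursus, Xenopus, Yersinia.

15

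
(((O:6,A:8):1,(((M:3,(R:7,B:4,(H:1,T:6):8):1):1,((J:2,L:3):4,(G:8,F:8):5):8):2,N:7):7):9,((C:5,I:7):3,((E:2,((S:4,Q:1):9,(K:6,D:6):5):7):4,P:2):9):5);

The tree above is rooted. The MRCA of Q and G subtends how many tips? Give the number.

20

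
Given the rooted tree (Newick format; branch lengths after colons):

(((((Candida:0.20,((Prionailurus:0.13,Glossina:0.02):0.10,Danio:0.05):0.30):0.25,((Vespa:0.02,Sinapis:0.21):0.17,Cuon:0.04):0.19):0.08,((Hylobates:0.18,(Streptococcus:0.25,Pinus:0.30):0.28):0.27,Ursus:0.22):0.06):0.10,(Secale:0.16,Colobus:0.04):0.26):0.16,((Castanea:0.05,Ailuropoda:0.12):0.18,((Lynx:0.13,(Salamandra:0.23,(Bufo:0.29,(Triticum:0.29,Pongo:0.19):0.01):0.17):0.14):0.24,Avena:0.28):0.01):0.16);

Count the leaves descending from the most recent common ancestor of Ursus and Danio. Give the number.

11

The MRCA of Ursus and Danio is the node subtending (((Candida,((Prionailurus,Glossina),Danio)),((Vespa,Sinapis),Cuon)),((Hylobates,(Streptococcus,Pinus)),Ursus)).
That clade contains 11 terminal taxa: Candida, Cuon, Danio, Glossina, Hylobates, Pinus, Prionailurus, Sinapis, Streptococcus, Ursus, Vespa.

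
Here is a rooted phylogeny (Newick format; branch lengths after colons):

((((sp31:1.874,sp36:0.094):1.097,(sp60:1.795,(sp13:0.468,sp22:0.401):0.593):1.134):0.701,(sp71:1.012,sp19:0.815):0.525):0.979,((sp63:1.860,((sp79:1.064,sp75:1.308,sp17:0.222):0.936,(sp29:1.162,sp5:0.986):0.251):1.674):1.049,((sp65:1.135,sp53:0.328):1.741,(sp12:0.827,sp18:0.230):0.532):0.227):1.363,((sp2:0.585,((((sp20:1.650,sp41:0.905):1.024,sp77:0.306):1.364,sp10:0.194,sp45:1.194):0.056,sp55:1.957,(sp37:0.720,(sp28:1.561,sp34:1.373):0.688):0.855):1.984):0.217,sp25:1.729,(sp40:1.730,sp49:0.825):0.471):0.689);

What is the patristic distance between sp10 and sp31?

7.791

The path runs sp10 → … → MRCA → … → sp31; the MRCA is the root of the tree.
Branch lengths along that path: 0.194 + 0.056 + 1.984 + 0.217 + 0.689 + 0.979 + 0.701 + 1.097 + 1.874 = 7.791.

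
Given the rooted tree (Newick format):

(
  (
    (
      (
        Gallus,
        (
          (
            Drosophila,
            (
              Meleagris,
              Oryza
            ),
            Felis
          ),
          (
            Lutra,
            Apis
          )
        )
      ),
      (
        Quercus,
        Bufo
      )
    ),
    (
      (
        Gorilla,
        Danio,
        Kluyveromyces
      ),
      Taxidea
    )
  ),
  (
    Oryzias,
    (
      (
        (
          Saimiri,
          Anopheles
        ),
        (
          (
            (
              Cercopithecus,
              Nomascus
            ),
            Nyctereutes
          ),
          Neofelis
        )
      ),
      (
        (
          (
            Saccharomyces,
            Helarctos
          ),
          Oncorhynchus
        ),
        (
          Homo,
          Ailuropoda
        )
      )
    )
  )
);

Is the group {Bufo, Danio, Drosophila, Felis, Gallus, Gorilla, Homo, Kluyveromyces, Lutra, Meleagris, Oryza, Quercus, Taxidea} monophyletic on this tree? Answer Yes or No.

No

The MRCA of the listed taxa is the root, so the smallest clade containing them is the whole tree.
That clade also contains Ailuropoda, Anopheles, Apis, Cercopithecus, Helarctos, Neofelis, Nomascus, Nyctereutes, Oncorhynchus, Oryzias, Saccharomyces, Saimiri, which are not in the proposed group, so the group is not monophyletic.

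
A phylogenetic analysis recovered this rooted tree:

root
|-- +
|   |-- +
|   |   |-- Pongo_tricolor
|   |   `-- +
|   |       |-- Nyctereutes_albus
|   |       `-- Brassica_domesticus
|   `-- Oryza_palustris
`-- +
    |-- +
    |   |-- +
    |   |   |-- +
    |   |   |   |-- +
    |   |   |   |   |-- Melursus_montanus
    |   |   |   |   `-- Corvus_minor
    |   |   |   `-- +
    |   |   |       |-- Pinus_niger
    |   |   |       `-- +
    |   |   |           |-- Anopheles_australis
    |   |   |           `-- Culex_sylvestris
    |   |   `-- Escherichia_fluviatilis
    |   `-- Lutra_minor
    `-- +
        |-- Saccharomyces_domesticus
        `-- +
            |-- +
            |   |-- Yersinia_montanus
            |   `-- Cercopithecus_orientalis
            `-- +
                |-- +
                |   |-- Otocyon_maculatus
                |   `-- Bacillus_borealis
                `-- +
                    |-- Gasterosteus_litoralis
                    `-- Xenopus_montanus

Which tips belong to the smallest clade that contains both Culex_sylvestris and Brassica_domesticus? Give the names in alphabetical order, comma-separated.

Anopheles_australis, Bacillus_borealis, Brassica_domesticus, Cercopithecus_orientalis, Corvus_minor, Culex_sylvestris, Escherichia_fluviatilis, Gasterosteus_litoralis, Lutra_minor, Melursus_montanus, Nyctereutes_albus, Oryza_palustris, Otocyon_maculatus, Pinus_niger, Pongo_tricolor, Saccharomyces_domesticus, Xenopus_montanus, Yersinia_montanus

Tracing Culex_sylvestris: it sits inside (Anopheles_australis,Culex_sylvestris).
Tracing Brassica_domesticus: it sits inside (Nyctereutes_albus,Brassica_domesticus).
The smallest clade enclosing both is the whole tree (their MRCA is the root), so the answer is all 18 tips in alphabetical order.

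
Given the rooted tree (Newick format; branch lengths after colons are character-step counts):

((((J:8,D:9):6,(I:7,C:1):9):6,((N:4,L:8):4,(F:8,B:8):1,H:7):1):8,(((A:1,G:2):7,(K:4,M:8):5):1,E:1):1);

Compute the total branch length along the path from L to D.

34

The path runs L → … → MRCA → … → D; the MRCA is the node subtending (((J,D),(I,C)),((N,L),(F,B),H)).
Branch lengths along that path: 8 + 4 + 1 + 6 + 6 + 9 = 34.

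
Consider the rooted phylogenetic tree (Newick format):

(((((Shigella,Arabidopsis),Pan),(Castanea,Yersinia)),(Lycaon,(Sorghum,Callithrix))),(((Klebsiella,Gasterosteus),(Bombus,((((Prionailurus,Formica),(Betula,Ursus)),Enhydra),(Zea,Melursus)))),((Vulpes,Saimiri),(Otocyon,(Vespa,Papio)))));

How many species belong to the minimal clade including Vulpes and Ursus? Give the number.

15

The MRCA of Vulpes and Ursus is the node subtending (((Klebsiella,Gasterosteus),(Bombus,((((Prionailurus,Formica),(Betula,Ursus)),Enhydra),(Zea,Melursus)))),((Vulpes,Saimiri),(Otocyon,(Vespa,Papio)))).
That clade contains 15 terminal taxa: Betula, Bombus, Enhydra, Formica, Gasterosteus, Klebsiella, Melursus, Otocyon, Papio, Prionailurus, Saimiri, Ursus, Vespa, Vulpes, Zea.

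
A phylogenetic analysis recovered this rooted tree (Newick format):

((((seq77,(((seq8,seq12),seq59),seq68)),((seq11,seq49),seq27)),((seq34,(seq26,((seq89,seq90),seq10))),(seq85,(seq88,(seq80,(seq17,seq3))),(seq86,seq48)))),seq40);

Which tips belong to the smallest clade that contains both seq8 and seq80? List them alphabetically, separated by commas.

seq10, seq11, seq12, seq17, seq26, seq27, seq3, seq34, seq48, seq49, seq59, seq68, seq77, seq8, seq80, seq85, seq86, seq88, seq89, seq90

Tracing seq8: it sits inside (seq8,seq12).
Tracing seq80: it sits inside (seq80,(seq17,seq3)).
The smallest clade enclosing both is (((seq77,(((seq8,seq12),seq59),seq68)),((seq11,seq49),seq27)),((seq34,(seq26,((seq89,seq90),seq10))),(seq85,(seq88,(seq80,(seq17,seq3))),(seq86,seq48)))); the answer is its 20 terminal taxa in alphabetical order.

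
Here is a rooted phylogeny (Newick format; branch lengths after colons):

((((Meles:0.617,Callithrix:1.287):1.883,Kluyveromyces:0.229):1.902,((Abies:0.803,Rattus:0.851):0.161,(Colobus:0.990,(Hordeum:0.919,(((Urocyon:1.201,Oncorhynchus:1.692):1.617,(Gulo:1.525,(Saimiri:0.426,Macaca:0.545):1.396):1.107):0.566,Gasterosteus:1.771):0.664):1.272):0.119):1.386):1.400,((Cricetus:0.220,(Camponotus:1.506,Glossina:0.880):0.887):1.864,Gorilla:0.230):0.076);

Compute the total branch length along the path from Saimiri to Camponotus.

The path runs Saimiri → … → MRCA → … → Camponotus; the MRCA is the root of the tree.
Branch lengths along that path: 0.426 + 1.396 + 1.107 + 0.566 + 0.664 + 1.272 + 0.119 + 1.386 + 1.400 + 0.076 + 1.864 + 0.887 + 1.506 = 12.669.

12.669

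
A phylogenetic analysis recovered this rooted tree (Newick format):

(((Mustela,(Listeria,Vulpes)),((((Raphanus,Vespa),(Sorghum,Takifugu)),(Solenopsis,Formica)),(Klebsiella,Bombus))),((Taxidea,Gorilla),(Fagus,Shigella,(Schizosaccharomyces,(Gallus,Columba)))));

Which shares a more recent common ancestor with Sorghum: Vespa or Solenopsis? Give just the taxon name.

The MRCA of Sorghum and Vespa subtends ((Raphanus,Vespa),(Sorghum,Takifugu)) (4 taxa).
The MRCA of Sorghum and Solenopsis subtends (((Raphanus,Vespa),(Sorghum,Takifugu)),(Solenopsis,Formica)) (6 taxa).
The first is nested inside the second, so Sorghum shares a more recent common ancestor with Vespa.

Vespa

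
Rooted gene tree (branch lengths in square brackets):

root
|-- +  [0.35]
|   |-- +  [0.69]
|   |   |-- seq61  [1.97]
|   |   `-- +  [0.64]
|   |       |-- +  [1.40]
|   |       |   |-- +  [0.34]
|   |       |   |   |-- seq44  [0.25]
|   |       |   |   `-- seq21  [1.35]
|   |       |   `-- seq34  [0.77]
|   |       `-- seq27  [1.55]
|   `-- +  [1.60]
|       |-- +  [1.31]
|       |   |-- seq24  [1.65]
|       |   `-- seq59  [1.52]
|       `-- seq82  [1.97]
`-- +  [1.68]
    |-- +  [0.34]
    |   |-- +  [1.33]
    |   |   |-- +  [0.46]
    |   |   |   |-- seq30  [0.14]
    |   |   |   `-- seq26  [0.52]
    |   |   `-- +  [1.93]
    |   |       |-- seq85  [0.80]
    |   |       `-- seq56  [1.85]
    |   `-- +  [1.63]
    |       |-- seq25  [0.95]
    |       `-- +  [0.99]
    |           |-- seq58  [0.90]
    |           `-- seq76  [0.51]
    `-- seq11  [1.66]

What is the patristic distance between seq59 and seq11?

The path runs seq59 → … → MRCA → … → seq11; the MRCA is the root of the tree.
Branch lengths along that path: 1.52 + 1.31 + 1.60 + 0.35 + 1.68 + 1.66 = 8.12.

8.12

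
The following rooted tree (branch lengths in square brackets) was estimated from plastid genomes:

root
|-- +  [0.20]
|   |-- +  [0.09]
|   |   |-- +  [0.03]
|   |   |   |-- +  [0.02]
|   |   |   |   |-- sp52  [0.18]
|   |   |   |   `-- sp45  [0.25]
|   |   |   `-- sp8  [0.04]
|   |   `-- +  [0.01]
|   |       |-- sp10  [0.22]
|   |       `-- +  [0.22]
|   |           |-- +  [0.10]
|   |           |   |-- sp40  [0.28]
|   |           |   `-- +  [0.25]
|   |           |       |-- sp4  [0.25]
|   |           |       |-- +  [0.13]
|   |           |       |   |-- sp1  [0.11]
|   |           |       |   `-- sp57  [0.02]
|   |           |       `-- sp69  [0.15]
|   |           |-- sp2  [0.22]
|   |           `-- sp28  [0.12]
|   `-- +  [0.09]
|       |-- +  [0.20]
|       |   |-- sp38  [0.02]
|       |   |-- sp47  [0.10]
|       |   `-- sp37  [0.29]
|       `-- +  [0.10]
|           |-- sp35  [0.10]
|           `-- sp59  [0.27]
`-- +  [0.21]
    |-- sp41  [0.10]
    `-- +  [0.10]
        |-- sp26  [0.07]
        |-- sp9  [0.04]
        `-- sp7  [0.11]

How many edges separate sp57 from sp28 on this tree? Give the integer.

5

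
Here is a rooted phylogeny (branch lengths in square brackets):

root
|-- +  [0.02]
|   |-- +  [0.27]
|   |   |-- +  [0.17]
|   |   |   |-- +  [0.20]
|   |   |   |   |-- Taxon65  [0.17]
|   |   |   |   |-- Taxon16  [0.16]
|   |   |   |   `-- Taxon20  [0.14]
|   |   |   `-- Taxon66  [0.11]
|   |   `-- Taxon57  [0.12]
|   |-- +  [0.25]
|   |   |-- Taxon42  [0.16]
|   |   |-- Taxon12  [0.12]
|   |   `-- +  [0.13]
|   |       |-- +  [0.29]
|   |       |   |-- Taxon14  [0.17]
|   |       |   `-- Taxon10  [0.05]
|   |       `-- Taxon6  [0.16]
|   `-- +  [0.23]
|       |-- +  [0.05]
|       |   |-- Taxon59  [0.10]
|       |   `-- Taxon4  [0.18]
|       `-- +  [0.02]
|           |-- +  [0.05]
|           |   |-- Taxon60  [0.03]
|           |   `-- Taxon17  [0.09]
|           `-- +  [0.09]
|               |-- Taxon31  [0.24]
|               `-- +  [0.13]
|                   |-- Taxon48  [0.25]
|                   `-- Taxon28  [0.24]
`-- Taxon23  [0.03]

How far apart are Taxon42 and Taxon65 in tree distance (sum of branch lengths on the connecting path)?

1.22

The path runs Taxon42 → … → MRCA → … → Taxon65; the MRCA is the node subtending ((((Taxon65,Taxon16,Taxon20),Taxon66),Taxon57),(Taxon42,Taxon12,((Taxon14,Taxon10),Taxon6)),((Taxon59,Taxon4),((Taxon60,Taxon17),(Taxon31,(Taxon48,Taxon28))))).
Branch lengths along that path: 0.16 + 0.25 + 0.27 + 0.17 + 0.20 + 0.17 = 1.22.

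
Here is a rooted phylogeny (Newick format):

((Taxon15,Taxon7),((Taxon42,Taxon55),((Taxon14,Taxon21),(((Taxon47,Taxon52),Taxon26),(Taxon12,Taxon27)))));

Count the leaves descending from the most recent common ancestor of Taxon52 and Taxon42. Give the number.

The MRCA of Taxon52 and Taxon42 is the node subtending ((Taxon42,Taxon55),((Taxon14,Taxon21),(((Taxon47,Taxon52),Taxon26),(Taxon12,Taxon27)))).
That clade contains 9 terminal taxa: Taxon12, Taxon14, Taxon21, Taxon26, Taxon27, Taxon42, Taxon47, Taxon52, Taxon55.

9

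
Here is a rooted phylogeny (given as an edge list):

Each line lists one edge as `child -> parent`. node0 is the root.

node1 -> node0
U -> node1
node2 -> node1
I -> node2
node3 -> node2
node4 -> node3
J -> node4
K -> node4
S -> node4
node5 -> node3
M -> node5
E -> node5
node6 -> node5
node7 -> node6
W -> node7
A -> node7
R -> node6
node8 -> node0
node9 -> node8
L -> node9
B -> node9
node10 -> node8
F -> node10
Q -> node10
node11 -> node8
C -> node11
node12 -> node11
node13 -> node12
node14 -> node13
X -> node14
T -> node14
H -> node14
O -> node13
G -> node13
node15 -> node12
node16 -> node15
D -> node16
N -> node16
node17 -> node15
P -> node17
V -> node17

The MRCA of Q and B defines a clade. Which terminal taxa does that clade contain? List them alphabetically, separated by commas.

B, C, D, F, G, H, L, N, O, P, Q, T, V, X

Tracing Q: it sits inside (F,Q).
Tracing B: it sits inside (L,B).
The smallest clade enclosing both is ((L,B),(F,Q),(C,(((X,T,H),O,G),((D,N),(P,V))))); the answer is its 14 terminal taxa in alphabetical order.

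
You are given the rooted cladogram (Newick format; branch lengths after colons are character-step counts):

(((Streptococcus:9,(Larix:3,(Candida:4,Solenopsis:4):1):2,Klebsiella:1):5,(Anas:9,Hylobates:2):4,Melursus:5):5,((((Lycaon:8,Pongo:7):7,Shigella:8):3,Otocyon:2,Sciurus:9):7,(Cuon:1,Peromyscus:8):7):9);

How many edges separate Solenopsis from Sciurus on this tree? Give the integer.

The MRCA of Solenopsis and Sciurus is the root of the tree.
From Solenopsis up to that node: 5 branches. From Sciurus up to the same node: 3 branches. Total: 5 + 3 = 8.

8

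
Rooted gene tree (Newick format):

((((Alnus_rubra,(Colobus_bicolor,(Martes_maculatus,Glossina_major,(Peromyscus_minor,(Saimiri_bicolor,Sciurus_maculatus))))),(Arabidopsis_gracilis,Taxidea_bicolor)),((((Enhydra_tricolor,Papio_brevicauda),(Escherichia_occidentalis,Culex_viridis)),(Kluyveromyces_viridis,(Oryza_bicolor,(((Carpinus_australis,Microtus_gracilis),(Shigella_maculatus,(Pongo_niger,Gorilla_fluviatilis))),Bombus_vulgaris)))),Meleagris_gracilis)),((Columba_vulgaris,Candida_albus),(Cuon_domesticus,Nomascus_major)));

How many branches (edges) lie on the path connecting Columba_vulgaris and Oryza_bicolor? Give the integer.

The MRCA of Columba_vulgaris and Oryza_bicolor is the root of the tree.
From Columba_vulgaris up to that node: 3 branches. From Oryza_bicolor up to the same node: 6 branches. Total: 3 + 6 = 9.

9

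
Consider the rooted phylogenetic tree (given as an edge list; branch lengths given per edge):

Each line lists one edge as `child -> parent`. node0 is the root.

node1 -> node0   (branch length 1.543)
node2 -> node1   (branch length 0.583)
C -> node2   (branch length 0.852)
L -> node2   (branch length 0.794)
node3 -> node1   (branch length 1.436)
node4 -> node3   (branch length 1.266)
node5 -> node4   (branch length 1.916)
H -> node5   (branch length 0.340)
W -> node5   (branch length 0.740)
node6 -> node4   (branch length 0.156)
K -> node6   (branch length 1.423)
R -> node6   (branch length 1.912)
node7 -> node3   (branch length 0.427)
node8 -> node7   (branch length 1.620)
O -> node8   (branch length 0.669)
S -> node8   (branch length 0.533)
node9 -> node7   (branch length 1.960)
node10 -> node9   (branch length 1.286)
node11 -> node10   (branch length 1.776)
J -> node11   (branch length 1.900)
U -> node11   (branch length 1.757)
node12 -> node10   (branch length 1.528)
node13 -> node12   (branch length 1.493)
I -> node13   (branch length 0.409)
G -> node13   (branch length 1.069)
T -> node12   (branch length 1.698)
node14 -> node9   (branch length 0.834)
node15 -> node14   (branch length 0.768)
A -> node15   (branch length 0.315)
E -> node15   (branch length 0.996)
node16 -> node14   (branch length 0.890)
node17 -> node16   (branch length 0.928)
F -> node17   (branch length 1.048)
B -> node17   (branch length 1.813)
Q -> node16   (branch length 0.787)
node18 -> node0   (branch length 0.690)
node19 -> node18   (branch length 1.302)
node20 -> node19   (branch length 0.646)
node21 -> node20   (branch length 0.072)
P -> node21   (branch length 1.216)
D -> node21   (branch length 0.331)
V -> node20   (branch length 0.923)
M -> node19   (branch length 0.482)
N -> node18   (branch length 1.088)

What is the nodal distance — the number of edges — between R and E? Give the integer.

The MRCA of R and E is the node subtending (((H,W),(K,R)),((O,S),(((J,U),((I,G),T)),((A,E),((F,B),Q))))).
From R up to that node: 3 branches. From E up to the same node: 5 branches. Total: 3 + 5 = 8.

8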